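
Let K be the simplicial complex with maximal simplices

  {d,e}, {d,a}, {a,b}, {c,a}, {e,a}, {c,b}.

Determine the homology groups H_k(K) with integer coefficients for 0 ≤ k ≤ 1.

H_0 = Z,  H_1 = Z^2.

We work with the vertex ordering a < b < c < d < e. The simplices of K, each written with vertices in increasing order, are:

  0-simplices (5): a, b, c, d, e
  1-simplices (6): ab, ac, ad, ae, bc, de

so the chain groups are C_0 ≅ Z^5, C_1 ≅ Z^6.

Boundary ∂_1: C_1 → C_0 is given by ∂[p,q] = [q] − [p].
This gives a 5×6 integer matrix of rank 4; reducing to Smith normal form yields diagonal entries (1,1,1,1).

Now H_k = ker ∂_k / im ∂_{k+1}, so:

  H_0: rank C_0 − rank ∂_1 = 5 − 4 = 1, and the invariant factors of ∂_1 are all 1, so H_0 ≅ Z.
  H_1: rank ker ∂_1 − rank ∂_2 = (6 − 4) − 0 = 2, and there is no ∂_2, so H_1 ≅ Z^2.

As a check, the Euler characteristic is 5 − 6 = -1, which agrees with 1 − 2 = -1.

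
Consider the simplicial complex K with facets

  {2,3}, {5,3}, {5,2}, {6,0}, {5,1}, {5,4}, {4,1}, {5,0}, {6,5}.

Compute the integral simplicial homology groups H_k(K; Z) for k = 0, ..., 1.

H_0 = Z,  H_1 = Z^3.

Order the vertices as 0 < 1 < 2 < 3 < 4 < 5 < 6. Listing each simplex with vertices in this order, K has dimension 1 with simplices:

  0-simplices (7): [0], [1], [2], [3], [4], [5], [6]
  1-simplices (9): [0,5], [0,6], [1,4], [1,5], [2,3], [2,5], [3,5], [4,5], [5,6]

Hence C_0 ≅ Z^7, C_1 ≅ Z^9.

Boundary ∂_1: C_1 → C_0 sends each edge [p,q] (with p < q) to q − p. For instance
  ∂[2,3] = [3] − [2].
This gives a 7×9 integer matrix of rank 6; reducing to Smith normal form yields diagonal entries (1,1,1,1,1,1).

Now H_k = ker ∂_k / im ∂_{k+1}, so:

  H_0: rank C_0 − rank ∂_1 = 7 − 6 = 1, and the invariant factors of ∂_1 are all 1, so H_0 ≅ Z.
  H_1: rank ker ∂_1 − rank ∂_2 = (9 − 6) − 0 = 3, and there is no ∂_2, so H_1 ≅ Z^3.

As a check, the Euler characteristic is 7 − 9 = -2, which agrees with 1 − 3 = -2.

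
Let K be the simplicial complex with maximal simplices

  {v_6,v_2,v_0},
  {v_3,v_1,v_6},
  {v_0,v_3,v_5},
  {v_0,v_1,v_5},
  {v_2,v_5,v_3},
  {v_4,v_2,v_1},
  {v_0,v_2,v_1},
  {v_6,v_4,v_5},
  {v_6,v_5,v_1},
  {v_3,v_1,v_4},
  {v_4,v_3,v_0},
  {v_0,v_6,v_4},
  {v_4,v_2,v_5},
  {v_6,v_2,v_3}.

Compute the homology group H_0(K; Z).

We work with the vertex ordering v_0 < v_1 < v_2 < v_3 < v_4 < v_5 < v_6. The simplices of K, each written with vertices in increasing order, are:

  0-simplices (7): [v_0], [v_1], [v_2], [v_3], [v_4], [v_5], [v_6]
  1-simplices (21): (21 of them)
  2-simplices (14): (14 of them)

so the chain groups are C_0 ≅ Z^7, C_1 ≅ Z^21, C_2 ≅ Z^14.

Boundary ∂_1: C_1 → C_0 maps an edge to its endpoints' difference, ∂[p,q] = q − p. For instance
  ∂[v_2,v_3] = [v_3] − [v_2].
This gives a 7×21 integer matrix of rank 6; reducing to Smith normal form yields diagonal entries (1,1,1,1,1,1).

∂_2: C_2 → C_1 sends each 2-simplex [p,q,r] to [q,r] − [p,r] + [p,q]. For instance
  ∂[v_2,v_3,v_6] = [v_3,v_6] − [v_2,v_6] + [v_2,v_3],
  ∂[v_4,v_5,v_6] = [v_5,v_6] − [v_4,v_6] + [v_4,v_5].
The 21×14 boundary matrix has rank 13 and Smith normal form diag(1,1,1,1,1,1,1,1,1,1,1,1,1).

From H_k ≅ ker(∂_k) / im(∂_{k+1}) we obtain:

  H_0: rank C_0 − rank ∂_1 = 7 − 6 = 1, and the invariant factors of ∂_1 are all 1, so H_0 = Z.

H_0 = Z.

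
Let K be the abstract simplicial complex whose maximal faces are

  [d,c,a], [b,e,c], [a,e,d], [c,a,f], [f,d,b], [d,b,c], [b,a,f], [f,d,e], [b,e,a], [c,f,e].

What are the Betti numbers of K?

Order the vertices as a < b < c < d < e < f. Listing each simplex with vertices in this order, K has dimension 2 with simplices:

  0-simplices (6): a, b, c, d, e, f
  1-simplices (15): ab, ac, ad, ae, af, bc, bd, be, bf, cd, ce, cf, de, df, ef
  2-simplices (10): abe, abf, acd, acf, ade, bcd, bce, bdf, cef, def

so the chain groups are C_0 ≅ Z^6, C_1 ≅ Z^15, C_2 ≅ Z^10.

∂_1: C_1 → C_0 is given by ∂[p,q] = [q] − [p].
The 6×15 boundary matrix has rank 5 and Smith normal form diag(1,1,1,1,1).

∂_2: C_2 → C_1 sends each 2-simplex [p,q,r] to [q,r] − [p,r] + [p,q]. For instance
  ∂abe = be − ae + ab,
  ∂acd = cd − ad + ac.
This gives a 15×10 integer matrix of rank 10; reducing to Smith normal form yields diagonal entries (1,1,1,1,1,1,1,1,1,2).

Reading off H_k = ker ∂_k / im ∂_{k+1}:

  H_0: rank C_0 − rank ∂_1 = 6 − 5 = 1, and the invariant factors of ∂_1 are all 1, so H_0 ≅ Z.
  H_1: rank ker ∂_1 − rank ∂_2 = (15 − 5) − 10 = 0, and ∂_2 has invariant factor 2 > 1, so H_1 ≅ Z/2Z.
  H_2: rank ker ∂_2 − rank ∂_3 = (10 − 10) − 0 = 0, and there is no ∂_3, so H_2 ≅ 0.

As a check, the Euler characteristic is 6 − 15 + 10 = 1, which agrees with 1 − 0 + 0 = 1.
(K is a triangulation of the real projective plane RP^2.)

Hence the Betti numbers are b_0 = 1, b_1 = 0, b_2 = 0.

b_0 = 1, b_1 = 0, b_2 = 0.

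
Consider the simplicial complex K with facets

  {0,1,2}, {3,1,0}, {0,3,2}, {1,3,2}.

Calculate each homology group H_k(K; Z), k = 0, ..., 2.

Fix the vertex order 0 < 1 < 2 < 3 and write every simplex with vertices in increasing order. Then dim K = 2 and the simplices of K are:

  0-simplices (4): [0], [1], [2], [3]
  1-simplices (6): [0,1], [0,2], [0,3], [1,2], [1,3], [2,3]
  2-simplices (4): [0,1,2], [0,1,3], [0,2,3], [1,2,3]

so the chain groups are C_0 ≅ Z^4, C_1 ≅ Z^6, C_2 ≅ Z^4.

∂_1: C_1 → C_0 is given by ∂[p,q] = [q] − [p]. For instance
  ∂[0,1] = [1] − [0].
This gives a 4×6 integer matrix of rank 3; reducing to Smith normal form yields diagonal entries (1,1,1).

The boundary map ∂_2: C_2 → C_1 maps a triangle to the signed sum of its edges. For instance
  ∂[0,1,2] = [1,2] − [0,2] + [0,1],
  ∂[0,1,3] = [1,3] − [0,3] + [0,1].
The resulting 6×4 matrix has rank 3, and its Smith normal form has invariant factors (1,1,1).

Reading off H_k = ker ∂_k / im ∂_{k+1}:

  H_0: rank C_0 − rank ∂_1 = 4 − 3 = 1, and the invariant factors of ∂_1 are all 1, so H_0 = Z.
  H_1: rank ker ∂_1 − rank ∂_2 = (6 − 3) − 3 = 0, and the invariant factors of ∂_2 are all 1, so H_1 = 0.
  H_2: rank ker ∂_2 − rank ∂_3 = (4 − 3) − 0 = 1, and there is no ∂_3, so H_2 = Z.

H_0 = Z,  H_1 = 0,  H_2 = Z.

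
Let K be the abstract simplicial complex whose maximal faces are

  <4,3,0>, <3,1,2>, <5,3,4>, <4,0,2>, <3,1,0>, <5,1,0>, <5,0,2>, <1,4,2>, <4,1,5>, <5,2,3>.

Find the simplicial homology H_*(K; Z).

K has 6 vertices, 15 edges, 10 triangles.
rank ∂_0 = 0, rank ∂_1 = 5 ⇒ b_0 = 6 − 0 − 5 = 1; all invariant factors of ∂_1 are 1 so no torsion. So H_0 ≅ Z.
rank ∂_1 = 5, rank ∂_2 = 10 ⇒ b_1 = 15 − 5 − 10 = 0; ∂_2 has invariant factor(s) [2] giving torsion. So H_1 ≅ Z/2.
rank ∂_2 = 10, rank ∂_3 = 0 ⇒ b_2 = 10 − 10 − 0 = 0. So H_2 ≅ 0.

H_0 = Z,  H_1 = Z/2,  H_2 = 0.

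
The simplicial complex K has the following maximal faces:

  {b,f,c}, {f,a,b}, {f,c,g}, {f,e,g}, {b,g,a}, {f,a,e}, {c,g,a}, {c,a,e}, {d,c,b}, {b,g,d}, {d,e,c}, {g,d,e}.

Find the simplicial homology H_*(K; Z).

K has 7 vertices, 18 edges, 12 triangles.
rank ∂_0 = 0, rank ∂_1 = 6 ⇒ b_0 = 7 − 0 − 6 = 1; all invariant factors of ∂_1 are 1 so no torsion. So H_0 ≅ Z.
rank ∂_1 = 6, rank ∂_2 = 12 ⇒ b_1 = 18 − 6 − 12 = 0; ∂_2 has invariant factor(s) [2] giving torsion. So H_1 ≅ Z/2Z.
rank ∂_2 = 12, rank ∂_3 = 0 ⇒ b_2 = 12 − 12 − 0 = 0. So H_2 ≅ 0.

H_0 = Z,  H_1 = Z/2Z,  H_2 = 0.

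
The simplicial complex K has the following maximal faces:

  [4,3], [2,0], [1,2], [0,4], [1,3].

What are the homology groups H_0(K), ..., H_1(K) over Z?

H_0 ≅ Z,  H_1 ≅ Z.

We work with the vertex ordering 0 < 1 < 2 < 3 < 4. The simplices of K, each written with vertices in increasing order, are:

  0-simplices (5): [0], [1], [2], [3], [4]
  1-simplices (5): [0,2], [0,4], [1,2], [1,3], [3,4]

so the chain groups are C_0 ≅ Z^5, C_1 ≅ Z^5.

The boundary map ∂_1: C_1 → C_0 maps an edge to its endpoints' difference, ∂[p,q] = q − p. For instance
  ∂[0,2] = [2] − [0].
The resulting 5×5 matrix has rank 4, and its Smith normal form has invariant factors (1,1,1,1).

From H_k ≅ ker(∂_k) / im(∂_{k+1}) we obtain:

  H_0: rank C_0 − rank ∂_1 = 5 − 4 = 1, and the invariant factors of ∂_1 are all 1, so H_0 = Z.
  H_1: rank ker ∂_1 − rank ∂_2 = (5 − 4) − 0 = 1, and there is no ∂_2, so H_1 = Z.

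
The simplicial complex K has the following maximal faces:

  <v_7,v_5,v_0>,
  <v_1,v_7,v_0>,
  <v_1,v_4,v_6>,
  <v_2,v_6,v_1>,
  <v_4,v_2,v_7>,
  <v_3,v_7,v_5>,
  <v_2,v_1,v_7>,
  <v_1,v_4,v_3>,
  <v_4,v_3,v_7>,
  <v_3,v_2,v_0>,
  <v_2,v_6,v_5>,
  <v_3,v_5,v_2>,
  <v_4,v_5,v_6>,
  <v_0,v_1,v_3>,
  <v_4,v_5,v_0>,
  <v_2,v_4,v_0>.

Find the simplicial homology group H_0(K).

Fix the vertex order v_0 < v_1 < v_2 < v_3 < v_4 < v_5 < v_6 < v_7 and write every simplex with vertices in increasing order. Then dim K = 2 and the simplices of K are:

  0-simplices (8): [v_0], [v_1], [v_2], [v_3], [v_4], [v_5], [v_6], [v_7]
  1-simplices (24): (24 of them)
  2-simplices (16): (16 of them)

giving chain groups C_0 ≅ Z^8, C_1 ≅ Z^24, C_2 ≅ Z^16.

Boundary ∂_1: C_1 → C_0 is given by ∂[p,q] = [q] − [p]. For instance
  ∂[v_0,v_5] = [v_5] − [v_0].
The 8×24 boundary matrix has rank 7 and Smith normal form diag(1,1,1,1,1,1,1).

The boundary map ∂_2: C_2 → C_1 maps a triangle to the signed sum of its edges. For instance
  ∂[v_1,v_2,v_7] = [v_2,v_7] − [v_1,v_7] + [v_1,v_2],
  ∂[v_1,v_2,v_6] = [v_2,v_6] − [v_1,v_6] + [v_1,v_2].
As a 24×16 matrix over Z this has rank 15, with invariant factors (1,1,1,1,1,1,1,1,1,1,1,1,1,1,1).

Reading off H_k = ker ∂_k / im ∂_{k+1}:

  H_0: rank C_0 − rank ∂_1 = 8 − 7 = 1, and the invariant factors of ∂_1 are all 1, so H_0 = Z.

H_0 = Z.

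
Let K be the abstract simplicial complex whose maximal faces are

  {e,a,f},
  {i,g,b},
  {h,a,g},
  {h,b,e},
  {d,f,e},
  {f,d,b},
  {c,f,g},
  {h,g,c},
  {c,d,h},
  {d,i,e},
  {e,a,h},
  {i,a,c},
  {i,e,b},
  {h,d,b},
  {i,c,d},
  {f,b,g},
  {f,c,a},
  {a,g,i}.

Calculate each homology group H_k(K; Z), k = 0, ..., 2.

Fix the vertex order a < b < c < d < e < f < g < h < i and write every simplex with vertices in increasing order. Then dim K = 2 and the simplices of K are:

  0-simplices (9): a, b, c, d, e, f, g, h, i
  1-simplices (27): ac, ae, af, ag, ah, ai, bd, be, bf, bg, bh, bi, cd, cf, cg, ch, ci, de, df, dh, di, ef, eh, ei, fg, gh, gi
  2-simplices (18): acf, aci, aef, aeh, agh, agi, bdf, bdh, beh, bei, bfg, bgi, cdh, cdi, cfg, cgh, def, dei

Hence C_0 ≅ Z^9, C_1 ≅ Z^27, C_2 ≅ Z^18.

Boundary ∂_1: C_1 → C_0 is given by ∂[p,q] = [q] − [p].
The 9×27 boundary matrix has rank 8 and Smith normal form diag(1,1,1,1,1,1,1,1).

Boundary ∂_2: C_2 → C_1 maps a triangle to the signed sum of its edges. For instance
  ∂aef = ef − af + ae,
  ∂dei = ei − di + de.
This gives a 27×18 integer matrix of rank 18; reducing to Smith normal form yields diagonal entries (1,1,1,1,1,1,1,1,1,1,1,1,1,1,1,1,1,2).

Now H_k = ker ∂_k / im ∂_{k+1}, so:

  H_0: rank C_0 − rank ∂_1 = 9 − 8 = 1, and the invariant factors of ∂_1 are all 1, so H_0 ≅ Z.
  H_1: rank ker ∂_1 − rank ∂_2 = (27 − 8) − 18 = 1, and ∂_2 has invariant factor 2 > 1, so H_1 ≅ Z ⊕ Z_2.
  H_2: rank ker ∂_2 − rank ∂_3 = (18 − 18) − 0 = 0, and there is no ∂_3, so H_2 ≅ 0.

H_0 = Z,  H_1 = Z ⊕ Z_2,  H_2 = 0.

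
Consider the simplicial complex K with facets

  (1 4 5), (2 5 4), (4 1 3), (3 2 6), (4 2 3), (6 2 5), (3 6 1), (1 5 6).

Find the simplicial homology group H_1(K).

H_1 ≅ 0.

We work with the vertex ordering 1 < 2 < 3 < 4 < 5 < 6. The simplices of K, each written with vertices in increasing order, are:

  0-simplices (6): [1], [2], [3], [4], [5], [6]
  1-simplices (12): [1,3], [1,4], [1,5], [1,6], [2,3], [2,4], [2,5], [2,6], [3,4], [3,6], [4,5], [5,6]
  2-simplices (8): [1,3,4], [1,3,6], [1,4,5], [1,5,6], [2,3,4], [2,3,6], [2,4,5], [2,5,6]

giving chain groups C_0 ≅ Z^6, C_1 ≅ Z^12, C_2 ≅ Z^8.

The boundary map ∂_1: C_1 → C_0 maps an edge to its endpoints' difference, ∂[p,q] = q − p. For instance
  ∂[1,4] = [4] − [1].
The 6×12 boundary matrix has rank 5 and Smith normal form diag(1,1,1,1,1).

The boundary map ∂_2: C_2 → C_1 sends each 2-simplex [p,q,r] to [q,r] − [p,r] + [p,q]. For instance
  ∂[1,3,6] = [3,6] − [1,6] + [1,3],
  ∂[1,4,5] = [4,5] − [1,5] + [1,4].
As a 12×8 matrix over Z this has rank 7, with invariant factors (1,1,1,1,1,1,1).

Reading off H_k = ker ∂_k / im ∂_{k+1}:

  H_1: rank ker ∂_1 − rank ∂_2 = (12 − 5) − 7 = 0, and the invariant factors of ∂_2 are all 1, so H_1 = 0.

(K is a triangulation of the 2-sphere S^2.)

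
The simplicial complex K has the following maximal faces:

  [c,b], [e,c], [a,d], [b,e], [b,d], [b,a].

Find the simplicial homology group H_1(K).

Fix the vertex order a < b < c < d < e and write every simplex with vertices in increasing order. Then dim K = 1 and the simplices of K are:

  0-simplices (5): a, b, c, d, e
  1-simplices (6): ab, ad, bc, bd, be, ce

giving chain groups C_0 ≅ Z^5, C_1 ≅ Z^6.

Boundary ∂_1: C_1 → C_0 sends each edge [p,q] (with p < q) to q − p.
This gives a 5×6 integer matrix of rank 4; reducing to Smith normal form yields diagonal entries (1,1,1,1).

Now H_k = ker ∂_k / im ∂_{k+1}, so:

  H_1: rank ker ∂_1 − rank ∂_2 = (6 − 4) − 0 = 2, and there is no ∂_2, so H_1 ≅ Z^2.

(K is a triangulation of a wedge of 2 circles.)

H_1 ≅ Z^2.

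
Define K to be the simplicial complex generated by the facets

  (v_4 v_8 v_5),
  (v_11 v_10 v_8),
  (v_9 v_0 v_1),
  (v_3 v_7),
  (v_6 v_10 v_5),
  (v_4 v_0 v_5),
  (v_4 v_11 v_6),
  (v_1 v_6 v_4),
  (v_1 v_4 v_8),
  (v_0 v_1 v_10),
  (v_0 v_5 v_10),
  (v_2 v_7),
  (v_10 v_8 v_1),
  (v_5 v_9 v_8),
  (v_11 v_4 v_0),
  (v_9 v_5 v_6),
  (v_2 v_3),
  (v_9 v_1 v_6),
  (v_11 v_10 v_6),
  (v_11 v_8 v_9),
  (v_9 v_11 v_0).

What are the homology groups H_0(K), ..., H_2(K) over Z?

We work with the vertex ordering v_0 < v_1 < v_2 < v_3 < v_4 < v_5 < v_6 < v_7 < v_8 < v_9 < v_10 < v_11. The simplices of K, each written with vertices in increasing order, are:

  0-simplices (12): [v_0], [v_1], [v_2], [v_3], [v_4], [v_5], [v_6], [v_7], [v_8], [v_9], [v_10], [v_11]
  1-simplices (30): (30 of them)
  2-simplices (18): (18 of them)

Hence C_0 ≅ Z^12, C_1 ≅ Z^30, C_2 ≅ Z^18.

∂_1: C_1 → C_0 is given by ∂[p,q] = [q] − [p]. For instance
  ∂[v_10,v_11] = [v_11] − [v_10].
The 12×30 boundary matrix has rank 10 and Smith normal form diag(1,1,1,1,1,1,1,1,1,1).

∂_2: C_2 → C_1 sends each 2-simplex [p,q,r] to [q,r] − [p,r] + [p,q]. For instance
  ∂[v_5,v_6,v_9] = [v_6,v_9] − [v_5,v_9] + [v_5,v_6],
  ∂[v_0,v_4,v_5] = [v_4,v_5] − [v_0,v_5] + [v_0,v_4].
As a 30×18 matrix over Z this has rank 17, with invariant factors (1,1,1,1,1,1,1,1,1,1,1,1,1,1,1,1,1).

Computing H_k = (kernel of ∂_k) / (image of ∂_{k+1}):

  H_0: rank C_0 − rank ∂_1 = 12 − 10 = 2, and the invariant factors of ∂_1 are all 1, so H_0 ≅ Z^2.
  H_1: rank ker ∂_1 − rank ∂_2 = (30 − 10) − 17 = 3, and the invariant factors of ∂_2 are all 1, so H_1 ≅ Z^3.
  H_2: rank ker ∂_2 − rank ∂_3 = (18 − 17) − 0 = 1, and there is no ∂_3, so H_2 ≅ Z.

As a check, the Euler characteristic is 12 − 30 + 18 = 0, which agrees with 2 − 3 + 1 = 0.

H_0 = Z^2,  H_1 = Z^3,  H_2 = Z.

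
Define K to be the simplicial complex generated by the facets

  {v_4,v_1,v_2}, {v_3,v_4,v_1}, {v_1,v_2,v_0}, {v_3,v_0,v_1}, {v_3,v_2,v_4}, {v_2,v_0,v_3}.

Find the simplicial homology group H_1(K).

Fix the vertex order v_0 < v_1 < v_2 < v_3 < v_4 and write every simplex with vertices in increasing order. Then dim K = 2 and the simplices of K are:

  0-simplices (5): [v_0], [v_1], [v_2], [v_3], [v_4]
  1-simplices (9): [v_0,v_1], [v_0,v_2], [v_0,v_3], [v_1,v_2], [v_1,v_3], [v_1,v_4], [v_2,v_3], [v_2,v_4], [v_3,v_4]
  2-simplices (6): [v_0,v_1,v_2], [v_0,v_1,v_3], [v_0,v_2,v_3], [v_1,v_2,v_4], [v_1,v_3,v_4], [v_2,v_3,v_4]

giving chain groups C_0 ≅ Z^5, C_1 ≅ Z^9, C_2 ≅ Z^6.

Boundary ∂_1: C_1 → C_0 is given by ∂[p,q] = [q] − [p]. For instance
  ∂[v_2,v_4] = [v_4] − [v_2].
The resulting 5×9 matrix has rank 4, and its Smith normal form has invariant factors (1,1,1,1).

∂_2: C_2 → C_1 sends each 2-simplex [p,q,r] to [q,r] − [p,r] + [p,q]. For instance
  ∂[v_0,v_1,v_2] = [v_1,v_2] − [v_0,v_2] + [v_0,v_1],
  ∂[v_1,v_3,v_4] = [v_3,v_4] − [v_1,v_4] + [v_1,v_3].
This gives a 9×6 integer matrix of rank 5; reducing to Smith normal form yields diagonal entries (1,1,1,1,1).

From H_k ≅ ker(∂_k) / im(∂_{k+1}) we obtain:

  H_1: rank ker ∂_1 − rank ∂_2 = (9 − 4) − 5 = 0, and the invariant factors of ∂_2 are all 1, so H_1 = 0.

H_1 = 0.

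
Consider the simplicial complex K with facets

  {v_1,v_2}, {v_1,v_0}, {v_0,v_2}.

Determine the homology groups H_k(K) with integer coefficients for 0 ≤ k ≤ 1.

H_0 ≅ Z,  H_1 ≅ Z.

Take the total order v_0 < v_1 < v_2 on the vertex set. Then K (dimension 1) consists of the simplices:

  0-simplices (3): [v_0], [v_1], [v_2]
  1-simplices (3): [v_0,v_1], [v_0,v_2], [v_1,v_2]

so the chain groups are C_0 ≅ Z^3, C_1 ≅ Z^3.

∂_1: C_1 → C_0 sends each edge [p,q] (with p < q) to q − p. For instance
  ∂[v_1,v_2] = [v_2] − [v_1].
The 3×3 boundary matrix has rank 2 and Smith normal form diag(1,1).

From H_k ≅ ker(∂_k) / im(∂_{k+1}) we obtain:

  H_0: rank C_0 − rank ∂_1 = 3 − 2 = 1, and the invariant factors of ∂_1 are all 1, so H_0 = Z.
  H_1: rank ker ∂_1 − rank ∂_2 = (3 − 2) − 0 = 1, and there is no ∂_2, so H_1 = Z.

As a check, the Euler characteristic is 3 − 3 = 0, which agrees with 1 − 1 = 0.
(K is a triangulation of the circle S^1.)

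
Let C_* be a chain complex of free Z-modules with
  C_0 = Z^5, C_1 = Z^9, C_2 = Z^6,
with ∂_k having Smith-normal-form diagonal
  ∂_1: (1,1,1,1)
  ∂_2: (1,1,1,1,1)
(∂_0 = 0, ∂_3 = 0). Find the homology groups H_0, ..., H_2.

H_0 ≅ Z,  H_1 = 0,  H_2 ≅ Z.

H_0: b_0 = 5 − 0 − 4 = 1; torsion from ∂_1 factors > 1: none. So H_0 ≅ Z.
H_1: b_1 = 9 − 4 − 5 = 0; torsion from ∂_2 factors > 1: none. So H_1 ≅ 0.
H_2: b_2 = 6 − 5 − 0 = 1; torsion from ∂_3 factors > 1: none. So H_2 ≅ Z.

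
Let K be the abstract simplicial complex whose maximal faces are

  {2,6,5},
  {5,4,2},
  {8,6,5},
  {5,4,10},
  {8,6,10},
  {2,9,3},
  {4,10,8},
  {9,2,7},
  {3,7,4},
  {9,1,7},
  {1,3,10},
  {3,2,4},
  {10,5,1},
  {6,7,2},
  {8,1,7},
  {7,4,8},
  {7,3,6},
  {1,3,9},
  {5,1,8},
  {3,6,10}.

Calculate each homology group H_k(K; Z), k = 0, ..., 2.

Order the vertices as 1 < 2 < 3 < 4 < 5 < 6 < 7 < 8 < 9 < 10. Listing each simplex with vertices in this order, K has dimension 2 with simplices:

  0-simplices (10): [1], [2], [3], [4], [5], [6], [7], [8], [9], [10]
  1-simplices (30): (30 of them)
  2-simplices (20): (20 of them)

giving chain groups C_0 ≅ Z^10, C_1 ≅ Z^30, C_2 ≅ Z^20.

Boundary ∂_1: C_1 → C_0 is given by ∂[p,q] = [q] − [p]. For instance
  ∂[2,4] = [4] − [2].
The resulting 10×30 matrix has rank 9, and its Smith normal form has invariant factors (1,1,1,1,1,1,1,1,1).

The boundary map ∂_2: C_2 → C_1 sends each 2-simplex [p,q,r] to [q,r] − [p,r] + [p,q]. For instance
  ∂[3,6,10] = [6,10] − [3,10] + [3,6],
  ∂[1,5,8] = [5,8] − [1,8] + [1,5].
This gives a 30×20 integer matrix of rank 20; reducing to Smith normal form yields diagonal entries (1,1,1,1,1,1,1,1,1,1,1,1,1,1,1,1,1,1,1,2).

Computing H_k = (kernel of ∂_k) / (image of ∂_{k+1}):

  H_0: rank C_0 − rank ∂_1 = 10 − 9 = 1, and the invariant factors of ∂_1 are all 1, so H_0 = Z.
  H_1: rank ker ∂_1 − rank ∂_2 = (30 − 9) − 20 = 1, and ∂_2 has invariant factor 2 > 1, so H_1 = Z ⊕ Z/2Z.
  H_2: rank ker ∂_2 − rank ∂_3 = (20 − 20) − 0 = 0, and there is no ∂_3, so H_2 = 0.

As a check, the Euler characteristic is 10 − 30 + 20 = 0, which agrees with 1 − 1 + 0 = 0.

H_0 = Z,  H_1 = Z ⊕ Z/2Z,  H_2 = 0.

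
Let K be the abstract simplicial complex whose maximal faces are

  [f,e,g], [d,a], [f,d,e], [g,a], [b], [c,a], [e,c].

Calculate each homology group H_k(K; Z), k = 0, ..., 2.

H_0 ≅ Z^2,  H_1 ≅ Z^2,  H_2 = 0.

Take the total order a < b < c < d < e < f < g on the vertex set. Then K (dimension 2) consists of the simplices:

  0-simplices (7): a, b, c, d, e, f, g
  1-simplices (9): ac, ad, ag, ce, de, df, ef, eg, fg
  2-simplices (2): def, efg

Hence C_0 ≅ Z^7, C_1 ≅ Z^9, C_2 ≅ Z^2.

The boundary map ∂_1: C_1 → C_0 is given by ∂[p,q] = [q] − [p]. For instance
  ∂ac = c − a.
The resulting 7×9 matrix has rank 5, and its Smith normal form has invariant factors (1,1,1,1,1).

The boundary map ∂_2: C_2 → C_1 maps a triangle to the signed sum of its edges. For instance
  ∂efg = fg − eg + ef,
  ∂def = ef − df + de.
The resulting 9×2 matrix has rank 2, and its Smith normal form has invariant factors (1,1).

Reading off H_k = ker ∂_k / im ∂_{k+1}:

  H_0: rank C_0 − rank ∂_1 = 7 − 5 = 2, and the invariant factors of ∂_1 are all 1, so H_0 = Z^2.
  H_1: rank ker ∂_1 − rank ∂_2 = (9 − 5) − 2 = 2, and the invariant factors of ∂_2 are all 1, so H_1 = Z^2.
  H_2: rank ker ∂_2 − rank ∂_3 = (2 − 2) − 0 = 0, and there is no ∂_3, so H_2 = 0.

As a check, the Euler characteristic is 7 − 9 + 2 = 0, which agrees with 2 − 2 + 0 = 0.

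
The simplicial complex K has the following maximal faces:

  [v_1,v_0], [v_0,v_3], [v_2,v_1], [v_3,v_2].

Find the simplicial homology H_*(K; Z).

H_0 ≅ Z,  H_1 ≅ Z.

We work with the vertex ordering v_0 < v_1 < v_2 < v_3. The simplices of K, each written with vertices in increasing order, are:

  0-simplices (4): [v_0], [v_1], [v_2], [v_3]
  1-simplices (4): [v_0,v_1], [v_0,v_3], [v_1,v_2], [v_2,v_3]

Hence C_0 ≅ Z^4, C_1 ≅ Z^4.

The boundary map ∂_1: C_1 → C_0 is given by ∂[p,q] = [q] − [p]. For instance
  ∂[v_0,v_1] = [v_1] − [v_0].
This gives a 4×4 integer matrix of rank 3; reducing to Smith normal form yields diagonal entries (1,1,1).

Computing H_k = (kernel of ∂_k) / (image of ∂_{k+1}):

  H_0: rank C_0 − rank ∂_1 = 4 − 3 = 1, and the invariant factors of ∂_1 are all 1, so H_0 = Z.
  H_1: rank ker ∂_1 − rank ∂_2 = (4 − 3) − 0 = 1, and there is no ∂_2, so H_1 = Z.

(K is a triangulation of the circle S^1.)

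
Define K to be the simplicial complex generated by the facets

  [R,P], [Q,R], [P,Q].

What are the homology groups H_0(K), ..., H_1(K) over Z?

H_0 = Z,  H_1 = Z.

We work with the vertex ordering P < Q < R. The simplices of K, each written with vertices in increasing order, are:

  0-simplices (3): P, Q, R
  1-simplices (3): PQ, PR, QR

so the chain groups are C_0 ≅ Z^3, C_1 ≅ Z^3.

Boundary ∂_1: C_1 → C_0 sends each edge [p,q] (with p < q) to q − p. For instance
  ∂QR = R − Q.
This gives a 3×3 integer matrix of rank 2; reducing to Smith normal form yields diagonal entries (1,1).

From H_k ≅ ker(∂_k) / im(∂_{k+1}) we obtain:

  H_0: rank C_0 − rank ∂_1 = 3 − 2 = 1, and the invariant factors of ∂_1 are all 1, so H_0 = Z.
  H_1: rank ker ∂_1 − rank ∂_2 = (3 − 2) − 0 = 1, and there is no ∂_2, so H_1 = Z.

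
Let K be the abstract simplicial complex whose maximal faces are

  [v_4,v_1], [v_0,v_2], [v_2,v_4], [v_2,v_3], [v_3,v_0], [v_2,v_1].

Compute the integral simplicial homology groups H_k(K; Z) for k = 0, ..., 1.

Take the total order v_0 < v_1 < v_2 < v_3 < v_4 on the vertex set. Then K (dimension 1) consists of the simplices:

  0-simplices (5): [v_0], [v_1], [v_2], [v_3], [v_4]
  1-simplices (6): [v_0,v_2], [v_0,v_3], [v_1,v_2], [v_1,v_4], [v_2,v_3], [v_2,v_4]

so the chain groups are C_0 ≅ Z^5, C_1 ≅ Z^6.

Boundary ∂_1: C_1 → C_0 sends each edge [p,q] (with p < q) to q − p.
The 5×6 boundary matrix has rank 4 and Smith normal form diag(1,1,1,1).

Computing H_k = (kernel of ∂_k) / (image of ∂_{k+1}):

  H_0: rank C_0 − rank ∂_1 = 5 − 4 = 1, and the invariant factors of ∂_1 are all 1, so H_0 ≅ Z.
  H_1: rank ker ∂_1 − rank ∂_2 = (6 − 4) − 0 = 2, and there is no ∂_2, so H_1 ≅ Z^2.

As a check, the Euler characteristic is 5 − 6 = -1, which agrees with 1 − 2 = -1.

H_0 = Z,  H_1 = Z^2.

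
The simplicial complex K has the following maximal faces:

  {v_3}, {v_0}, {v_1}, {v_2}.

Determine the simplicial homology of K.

We work with the vertex ordering v_0 < v_1 < v_2 < v_3. The simplices of K, each written with vertices in increasing order, are:

  0-simplices (4): [v_0], [v_1], [v_2], [v_3]

so the chain groups are C_0 ≅ Z^4.

Computing H_k = (kernel of ∂_k) / (image of ∂_{k+1}):

  H_0: rank C_0 − rank ∂_1 = 4 − 0 = 4, and there is no ∂_1, so H_0 = Z^4.

H_0 ≅ Z^4.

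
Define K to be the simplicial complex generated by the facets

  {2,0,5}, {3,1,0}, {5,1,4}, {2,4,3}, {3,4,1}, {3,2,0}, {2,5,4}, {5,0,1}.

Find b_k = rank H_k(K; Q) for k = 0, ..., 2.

K has 6 vertices, 12 edges, 8 triangles.
rank ∂_0 = 0, rank ∂_1 = 5 ⇒ b_0 = 6 − 0 − 5 = 1; all invariant factors of ∂_1 are 1 so no torsion. So H_0 = Z.
rank ∂_1 = 5, rank ∂_2 = 7 ⇒ b_1 = 12 − 5 − 7 = 0; all invariant factors of ∂_2 are 1 so no torsion. So H_1 = 0.
rank ∂_2 = 7, rank ∂_3 = 0 ⇒ b_2 = 8 − 7 − 0 = 1. So H_2 = Z.

b_0 = 1, b_1 = 0, b_2 = 1.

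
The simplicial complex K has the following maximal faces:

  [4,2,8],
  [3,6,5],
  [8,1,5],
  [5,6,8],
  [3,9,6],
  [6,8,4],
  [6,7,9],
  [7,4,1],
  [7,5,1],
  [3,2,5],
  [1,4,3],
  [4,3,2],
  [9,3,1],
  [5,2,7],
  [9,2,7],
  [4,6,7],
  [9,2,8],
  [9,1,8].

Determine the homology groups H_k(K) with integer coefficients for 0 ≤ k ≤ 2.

H_0 = Z,  H_1 = Z^2,  H_2 = Z.

Order the vertices as 1 < 2 < 3 < 4 < 5 < 6 < 7 < 8 < 9. Listing each simplex with vertices in this order, K has dimension 2 with simplices:

  0-simplices (9): [1], [2], [3], [4], [5], [6], [7], [8], [9]
  1-simplices (27): (27 of them)
  2-simplices (18): [1,3,4], [1,3,9], [1,4,7], [1,5,7], [1,5,8], [1,8,9], [2,3,4], [2,3,5], [2,4,8], [2,5,7], [2,7,9], [2,8,9], [3,5,6], [3,6,9], [4,6,7], [4,6,8], [5,6,8], [6,7,9]

giving chain groups C_0 ≅ Z^9, C_1 ≅ Z^27, C_2 ≅ Z^18.

The boundary map ∂_1: C_1 → C_0 is given by ∂[p,q] = [q] − [p].
The 9×27 boundary matrix has rank 8 and Smith normal form diag(1,1,1,1,1,1,1,1).

Boundary ∂_2: C_2 → C_1 acts by ∂[p,q,r] = [q,r] − [p,r] + [p,q]. For instance
  ∂[6,7,9] = [7,9] − [6,9] + [6,7],
  ∂[1,8,9] = [8,9] − [1,9] + [1,8].
This gives a 27×18 integer matrix of rank 17; reducing to Smith normal form yields diagonal entries (1,1,1,1,1,1,1,1,1,1,1,1,1,1,1,1,1).

Computing H_k = (kernel of ∂_k) / (image of ∂_{k+1}):

  H_0: rank C_0 − rank ∂_1 = 9 − 8 = 1, and the invariant factors of ∂_1 are all 1, so H_0 ≅ Z.
  H_1: rank ker ∂_1 − rank ∂_2 = (27 − 8) − 17 = 2, and the invariant factors of ∂_2 are all 1, so H_1 ≅ Z^2.
  H_2: rank ker ∂_2 − rank ∂_3 = (18 − 17) − 0 = 1, and there is no ∂_3, so H_2 ≅ Z.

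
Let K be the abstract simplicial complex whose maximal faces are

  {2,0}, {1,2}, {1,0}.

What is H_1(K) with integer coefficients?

H_1 = Z.

Order the vertices as 0 < 1 < 2. Listing each simplex with vertices in this order, K has dimension 1 with simplices:

  0-simplices (3): [0], [1], [2]
  1-simplices (3): [0,1], [0,2], [1,2]

Hence C_0 ≅ Z^3, C_1 ≅ Z^3.

Boundary ∂_1: C_1 → C_0 maps an edge to its endpoints' difference, ∂[p,q] = q − p. For instance
  ∂[0,1] = [1] − [0].
The 3×3 boundary matrix has rank 2 and Smith normal form diag(1,1).

Now H_k = ker ∂_k / im ∂_{k+1}, so:

  H_1: rank ker ∂_1 − rank ∂_2 = (3 − 2) − 0 = 1, and there is no ∂_2, so H_1 = Z.

(K is a triangulation of the circle S^1.)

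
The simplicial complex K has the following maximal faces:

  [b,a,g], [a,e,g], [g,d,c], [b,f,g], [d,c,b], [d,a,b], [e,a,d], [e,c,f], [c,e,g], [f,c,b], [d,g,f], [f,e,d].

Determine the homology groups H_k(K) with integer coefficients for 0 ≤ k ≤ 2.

H_0 = Z,  H_1 = Z/2,  H_2 = 0.

We work with the vertex ordering a < b < c < d < e < f < g. The simplices of K, each written with vertices in increasing order, are:

  0-simplices (7): a, b, c, d, e, f, g
  1-simplices (18): ab, ad, ae, ag, bc, bd, bf, bg, cd, ce, cf, cg, de, df, dg, ef, eg, fg
  2-simplices (12): abd, abg, ade, aeg, bcd, bcf, bfg, cdg, cef, ceg, def, dfg

so the chain groups are C_0 ≅ Z^7, C_1 ≅ Z^18, C_2 ≅ Z^12.

Boundary ∂_1: C_1 → C_0 maps an edge to its endpoints' difference, ∂[p,q] = q − p. For instance
  ∂dg = g − d.
The 7×18 boundary matrix has rank 6 and Smith normal form diag(1,1,1,1,1,1).

Boundary ∂_2: C_2 → C_1 acts by ∂[p,q,r] = [q,r] − [p,r] + [p,q]. For instance
  ∂bfg = fg − bg + bf,
  ∂cdg = dg − cg + cd.
The 18×12 boundary matrix has rank 12 and Smith normal form diag(1,1,1,1,1,1,1,1,1,1,1,2).

Now H_k = ker ∂_k / im ∂_{k+1}, so:

  H_0: rank C_0 − rank ∂_1 = 7 − 6 = 1, and the invariant factors of ∂_1 are all 1, so H_0 ≅ Z.
  H_1: rank ker ∂_1 − rank ∂_2 = (18 − 6) − 12 = 0, and ∂_2 has invariant factor 2 > 1, so H_1 ≅ Z/2.
  H_2: rank ker ∂_2 − rank ∂_3 = (12 − 12) − 0 = 0, and there is no ∂_3, so H_2 ≅ 0.

(K is a triangulation of the real projective plane RP^2.)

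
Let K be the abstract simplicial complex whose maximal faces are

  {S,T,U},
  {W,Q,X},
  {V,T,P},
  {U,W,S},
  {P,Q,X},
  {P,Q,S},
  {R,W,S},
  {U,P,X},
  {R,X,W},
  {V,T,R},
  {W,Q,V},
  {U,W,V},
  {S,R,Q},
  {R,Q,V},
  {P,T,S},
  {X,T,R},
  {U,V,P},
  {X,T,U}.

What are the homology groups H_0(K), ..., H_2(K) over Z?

H_0 ≅ Z,  H_1 ≅ Z ⊕ Z/2Z,  H_2 = 0.

Take the total order P < Q < R < S < T < U < V < W < X on the vertex set. Then K (dimension 2) consists of the simplices:

  0-simplices (9): P, Q, R, S, T, U, V, W, X
  1-simplices (27): PQ, PS, PT, PU, PV, PX, QR, QS, QV, QW, QX, RS, RT, RV, RW, RX, ST, SU, SW, TU, TV, TX, UV, UW, UX, VW, WX
  2-simplices (18): PQS, PQX, PST, PTV, PUV, PUX, QRS, QRV, QVW, QWX, RSW, RTV, RTX, RWX, STU, SUW, TUX, UVW

giving chain groups C_0 ≅ Z^9, C_1 ≅ Z^27, C_2 ≅ Z^18.

∂_1: C_1 → C_0 sends each edge [p,q] (with p < q) to q − p. For instance
  ∂PS = S − P.
As a 9×27 matrix over Z this has rank 8, with invariant factors (1,1,1,1,1,1,1,1).

Boundary ∂_2: C_2 → C_1 maps a triangle to the signed sum of its edges. For instance
  ∂RTV = TV − RV + RT,
  ∂QRS = RS − QS + QR.
The 27×18 boundary matrix has rank 18 and Smith normal form diag(1,1,1,1,1,1,1,1,1,1,1,1,1,1,1,1,1,2).

Reading off H_k = ker ∂_k / im ∂_{k+1}:

  H_0: rank C_0 − rank ∂_1 = 9 − 8 = 1, and the invariant factors of ∂_1 are all 1, so H_0 ≅ Z.
  H_1: rank ker ∂_1 − rank ∂_2 = (27 − 8) − 18 = 1, and ∂_2 has invariant factor 2 > 1, so H_1 ≅ Z ⊕ Z/2Z.
  H_2: rank ker ∂_2 − rank ∂_3 = (18 − 18) − 0 = 0, and there is no ∂_3, so H_2 ≅ 0.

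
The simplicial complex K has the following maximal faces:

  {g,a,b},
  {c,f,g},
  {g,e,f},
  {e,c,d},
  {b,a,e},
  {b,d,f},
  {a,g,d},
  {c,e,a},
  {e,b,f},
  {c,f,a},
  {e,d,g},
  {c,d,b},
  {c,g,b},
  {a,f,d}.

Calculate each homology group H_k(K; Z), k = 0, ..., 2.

H_0 ≅ Z,  H_1 ≅ Z^2,  H_2 ≅ Z.

Take the total order a < b < c < d < e < f < g on the vertex set. Then K (dimension 2) consists of the simplices:

  0-simplices (7): a, b, c, d, e, f, g
  1-simplices (21): ab, ac, ad, ae, af, ag, bc, bd, be, bf, bg, cd, ce, cf, cg, de, df, dg, ef, eg, fg
  2-simplices (14): abe, abg, ace, acf, adf, adg, bcd, bcg, bdf, bef, cde, cfg, deg, efg

so the chain groups are C_0 ≅ Z^7, C_1 ≅ Z^21, C_2 ≅ Z^14.

Boundary ∂_1: C_1 → C_0 sends each edge [p,q] (with p < q) to q − p. For instance
  ∂ac = c − a.
This gives a 7×21 integer matrix of rank 6; reducing to Smith normal form yields diagonal entries (1,1,1,1,1,1).

∂_2: C_2 → C_1 maps a triangle to the signed sum of its edges. For instance
  ∂acf = cf − af + ac,
  ∂cfg = fg − cg + cf.
The resulting 21×14 matrix has rank 13, and its Smith normal form has invariant factors (1,1,1,1,1,1,1,1,1,1,1,1,1).

Computing H_k = (kernel of ∂_k) / (image of ∂_{k+1}):

  H_0: rank C_0 − rank ∂_1 = 7 − 6 = 1, and the invariant factors of ∂_1 are all 1, so H_0 = Z.
  H_1: rank ker ∂_1 − rank ∂_2 = (21 − 6) − 13 = 2, and the invariant factors of ∂_2 are all 1, so H_1 = Z^2.
  H_2: rank ker ∂_2 − rank ∂_3 = (14 − 13) − 0 = 1, and there is no ∂_3, so H_2 = Z.

As a check, the Euler characteristic is 7 − 21 + 14 = 0, which agrees with 1 − 2 + 1 = 0.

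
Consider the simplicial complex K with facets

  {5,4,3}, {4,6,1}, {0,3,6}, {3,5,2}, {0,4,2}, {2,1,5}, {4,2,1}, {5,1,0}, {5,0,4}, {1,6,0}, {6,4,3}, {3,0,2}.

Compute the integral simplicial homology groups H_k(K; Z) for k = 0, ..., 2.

Order the vertices as 0 < 1 < 2 < 3 < 4 < 5 < 6. Listing each simplex with vertices in this order, K has dimension 2 with simplices:

  0-simplices (7): [0], [1], [2], [3], [4], [5], [6]
  1-simplices (18): [0,1], [0,2], [0,3], [0,4], [0,5], [0,6], [1,2], [1,4], [1,5], [1,6], [2,3], [2,4], [2,5], [3,4], [3,5], [3,6], [4,5], [4,6]
  2-simplices (12): [0,1,5], [0,1,6], [0,2,3], [0,2,4], [0,3,6], [0,4,5], [1,2,4], [1,2,5], [1,4,6], [2,3,5], [3,4,5], [3,4,6]

giving chain groups C_0 ≅ Z^7, C_1 ≅ Z^18, C_2 ≅ Z^12.

Boundary ∂_1: C_1 → C_0 maps an edge to its endpoints' difference, ∂[p,q] = q − p.
The resulting 7×18 matrix has rank 6, and its Smith normal form has invariant factors (1,1,1,1,1,1).

The boundary map ∂_2: C_2 → C_1 acts by ∂[p,q,r] = [q,r] − [p,r] + [p,q]. For instance
  ∂[0,2,3] = [2,3] − [0,3] + [0,2],
  ∂[0,1,5] = [1,5] − [0,5] + [0,1].
This gives a 18×12 integer matrix of rank 12; reducing to Smith normal form yields diagonal entries (1,1,1,1,1,1,1,1,1,1,1,2).

Now H_k = ker ∂_k / im ∂_{k+1}, so:

  H_0: rank C_0 − rank ∂_1 = 7 − 6 = 1, and the invariant factors of ∂_1 are all 1, so H_0 ≅ Z.
  H_1: rank ker ∂_1 − rank ∂_2 = (18 − 6) − 12 = 0, and ∂_2 has invariant factor 2 > 1, so H_1 ≅ Z/2Z.
  H_2: rank ker ∂_2 − rank ∂_3 = (12 − 12) − 0 = 0, and there is no ∂_3, so H_2 ≅ 0.

As a check, the Euler characteristic is 7 − 18 + 12 = 1, which agrees with 1 − 0 + 0 = 1.

H_0 = Z,  H_1 = Z/2Z,  H_2 = 0.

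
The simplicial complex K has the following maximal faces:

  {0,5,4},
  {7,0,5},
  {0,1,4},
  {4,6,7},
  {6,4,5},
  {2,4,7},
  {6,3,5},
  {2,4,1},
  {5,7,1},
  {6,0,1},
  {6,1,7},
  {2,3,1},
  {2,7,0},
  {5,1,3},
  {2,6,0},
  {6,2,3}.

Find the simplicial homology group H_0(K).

H_0 = Z.

Fix the vertex order 0 < 1 < 2 < 3 < 4 < 5 < 6 < 7 and write every simplex with vertices in increasing order. Then dim K = 2 and the simplices of K are:

  0-simplices (8): [0], [1], [2], [3], [4], [5], [6], [7]
  1-simplices (24): (24 of them)
  2-simplices (16): [0,1,4], [0,1,6], [0,2,6], [0,2,7], [0,4,5], [0,5,7], [1,2,3], [1,2,4], [1,3,5], [1,5,7], [1,6,7], [2,3,6], [2,4,7], [3,5,6], [4,5,6], [4,6,7]

so the chain groups are C_0 ≅ Z^8, C_1 ≅ Z^24, C_2 ≅ Z^16.

The boundary map ∂_1: C_1 → C_0 maps an edge to its endpoints' difference, ∂[p,q] = q − p. For instance
  ∂[2,3] = [3] − [2].
This gives a 8×24 integer matrix of rank 7; reducing to Smith normal form yields diagonal entries (1,1,1,1,1,1,1).

Boundary ∂_2: C_2 → C_1 acts by ∂[p,q,r] = [q,r] − [p,r] + [p,q]. For instance
  ∂[4,5,6] = [5,6] − [4,6] + [4,5],
  ∂[2,4,7] = [4,7] − [2,7] + [2,4].
The resulting 24×16 matrix has rank 15, and its Smith normal form has invariant factors (1,1,1,1,1,1,1,1,1,1,1,1,1,1,1).

Now H_k = ker ∂_k / im ∂_{k+1}, so:

  H_0: rank C_0 − rank ∂_1 = 8 − 7 = 1, and the invariant factors of ∂_1 are all 1, so H_0 ≅ Z.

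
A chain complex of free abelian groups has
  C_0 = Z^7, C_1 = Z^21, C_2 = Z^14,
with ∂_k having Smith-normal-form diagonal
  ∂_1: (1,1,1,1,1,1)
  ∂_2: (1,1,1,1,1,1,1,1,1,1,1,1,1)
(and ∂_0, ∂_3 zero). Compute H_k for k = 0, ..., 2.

H_0 = Z,  H_1 = Z^2,  H_2 = Z.

H_0: b_0 = 7 − 0 − 6 = 1; torsion from ∂_1 factors > 1: none. So H_0 = Z.
H_1: b_1 = 21 − 6 − 13 = 2; torsion from ∂_2 factors > 1: none. So H_1 = Z^2.
H_2: b_2 = 14 − 13 − 0 = 1; torsion from ∂_3 factors > 1: none. So H_2 = Z.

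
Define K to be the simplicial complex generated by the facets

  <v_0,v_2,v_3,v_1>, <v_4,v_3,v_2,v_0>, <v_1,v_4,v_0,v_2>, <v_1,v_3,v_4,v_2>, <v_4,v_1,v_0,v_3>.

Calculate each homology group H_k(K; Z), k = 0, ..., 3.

Take the total order v_0 < v_1 < v_2 < v_3 < v_4 on the vertex set. Then K (dimension 3) consists of the simplices:

  0-simplices (5): [v_0], [v_1], [v_2], [v_3], [v_4]
  1-simplices (10): [v_0,v_1], [v_0,v_2], [v_0,v_3], [v_0,v_4], [v_1,v_2], [v_1,v_3], [v_1,v_4], [v_2,v_3], [v_2,v_4], [v_3,v_4]
  2-simplices (10): [v_0,v_1,v_2], [v_0,v_1,v_3], [v_0,v_1,v_4], [v_0,v_2,v_3], [v_0,v_2,v_4], [v_0,v_3,v_4], [v_1,v_2,v_3], [v_1,v_2,v_4], [v_1,v_3,v_4], [v_2,v_3,v_4]
  3-simplices (5): [v_0,v_1,v_2,v_3], [v_0,v_1,v_2,v_4], [v_0,v_1,v_3,v_4], [v_0,v_2,v_3,v_4], [v_1,v_2,v_3,v_4]

giving chain groups C_0 ≅ Z^5, C_1 ≅ Z^10, C_2 ≅ Z^10, C_3 ≅ Z^5.

Boundary ∂_1: C_1 → C_0 sends each edge [p,q] (with p < q) to q − p. For instance
  ∂[v_0,v_4] = [v_4] − [v_0].
As a 5×10 matrix over Z this has rank 4, with invariant factors (1,1,1,1).

∂_2: C_2 → C_1 sends each 2-simplex [p,q,r] to [q,r] − [p,r] + [p,q]. For instance
  ∂[v_2,v_3,v_4] = [v_3,v_4] − [v_2,v_4] + [v_2,v_3],
  ∂[v_1,v_2,v_4] = [v_2,v_4] − [v_1,v_4] + [v_1,v_2].
The resulting 10×10 matrix has rank 6, and its Smith normal form has invariant factors (1,1,1,1,1,1).

Boundary ∂_3: C_3 → C_2 sends each 3-simplex σ to the alternating sum Σ_i (−1)^i (σ with its i-th vertex removed). For instance
  ∂[v_1,v_2,v_3,v_4] = [v_2,v_3,v_4] − [v_1,v_3,v_4] + [v_1,v_2,v_4] − [v_1,v_2,v_3],
  ∂[v_0,v_1,v_2,v_3] = [v_1,v_2,v_3] − [v_0,v_2,v_3] + [v_0,v_1,v_3] − [v_0,v_1,v_2].
The resulting 10×5 matrix has rank 4, and its Smith normal form has invariant factors (1,1,1,1).

Reading off H_k = ker ∂_k / im ∂_{k+1}:

  H_0: rank C_0 − rank ∂_1 = 5 − 4 = 1, and the invariant factors of ∂_1 are all 1, so H_0 = Z.
  H_1: rank ker ∂_1 − rank ∂_2 = (10 − 4) − 6 = 0, and the invariant factors of ∂_2 are all 1, so H_1 = 0.
  H_2: rank ker ∂_2 − rank ∂_3 = (10 − 6) − 4 = 0, and the invariant factors of ∂_3 are all 1, so H_2 = 0.
  H_3: rank ker ∂_3 − rank ∂_4 = (5 − 4) − 0 = 1, and there is no ∂_4, so H_3 = Z.

H_0 ≅ Z,  H_1 = 0,  H_2 = 0,  H_3 ≅ Z.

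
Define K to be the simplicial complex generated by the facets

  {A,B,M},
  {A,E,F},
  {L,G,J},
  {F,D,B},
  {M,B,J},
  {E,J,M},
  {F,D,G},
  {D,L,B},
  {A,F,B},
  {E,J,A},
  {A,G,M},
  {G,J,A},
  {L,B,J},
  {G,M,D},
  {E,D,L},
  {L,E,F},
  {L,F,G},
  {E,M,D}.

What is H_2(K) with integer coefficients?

H_2 ≅ 0.

Fix the vertex order A < B < D < E < F < G < J < L < M and write every simplex with vertices in increasing order. Then dim K = 2 and the simplices of K are:

  0-simplices (9): A, B, D, E, F, G, J, L, M
  1-simplices (27): AB, AE, AF, AG, AJ, AM, BD, BF, BJ, BL, BM, DE, DF, DG, DL, DM, EF, EJ, EL, EM, FG, FL, GJ, GL, GM, JL, JM
  2-simplices (18): ABF, ABM, AEF, AEJ, AGJ, AGM, BDF, BDL, BJL, BJM, DEL, DEM, DFG, DGM, EFL, EJM, FGL, GJL

giving chain groups C_0 ≅ Z^9, C_1 ≅ Z^27, C_2 ≅ Z^18.

Boundary ∂_1: C_1 → C_0 sends each edge [p,q] (with p < q) to q − p. For instance
  ∂BL = L − B.
The resulting 9×27 matrix has rank 8, and its Smith normal form has invariant factors (1,1,1,1,1,1,1,1).

The boundary map ∂_2: C_2 → C_1 maps a triangle to the signed sum of its edges. For instance
  ∂AEF = EF − AF + AE,
  ∂AGJ = GJ − AJ + AG.
The resulting 27×18 matrix has rank 18, and its Smith normal form has invariant factors (1,1,1,1,1,1,1,1,1,1,1,1,1,1,1,1,1,2).

Reading off H_k = ker ∂_k / im ∂_{k+1}:

  H_2: rank ker ∂_2 − rank ∂_3 = (18 − 18) − 0 = 0, and there is no ∂_3, so H_2 ≅ 0.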